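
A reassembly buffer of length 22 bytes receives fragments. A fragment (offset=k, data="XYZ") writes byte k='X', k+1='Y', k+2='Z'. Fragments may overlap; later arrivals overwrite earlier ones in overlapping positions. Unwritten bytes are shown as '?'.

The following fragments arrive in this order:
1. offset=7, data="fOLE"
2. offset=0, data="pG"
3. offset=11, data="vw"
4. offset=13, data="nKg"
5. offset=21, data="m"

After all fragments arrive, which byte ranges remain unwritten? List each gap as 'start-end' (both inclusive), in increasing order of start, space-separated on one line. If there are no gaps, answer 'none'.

Answer: 2-6 16-20

Derivation:
Fragment 1: offset=7 len=4
Fragment 2: offset=0 len=2
Fragment 3: offset=11 len=2
Fragment 4: offset=13 len=3
Fragment 5: offset=21 len=1
Gaps: 2-6 16-20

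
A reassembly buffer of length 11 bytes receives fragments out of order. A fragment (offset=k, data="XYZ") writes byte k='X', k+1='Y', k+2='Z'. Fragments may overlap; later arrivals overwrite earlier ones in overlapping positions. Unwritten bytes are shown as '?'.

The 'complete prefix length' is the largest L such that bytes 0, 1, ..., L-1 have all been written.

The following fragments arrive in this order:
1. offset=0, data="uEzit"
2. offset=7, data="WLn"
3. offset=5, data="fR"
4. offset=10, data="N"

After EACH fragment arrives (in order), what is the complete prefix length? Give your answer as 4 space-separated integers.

Answer: 5 5 10 11

Derivation:
Fragment 1: offset=0 data="uEzit" -> buffer=uEzit?????? -> prefix_len=5
Fragment 2: offset=7 data="WLn" -> buffer=uEzit??WLn? -> prefix_len=5
Fragment 3: offset=5 data="fR" -> buffer=uEzitfRWLn? -> prefix_len=10
Fragment 4: offset=10 data="N" -> buffer=uEzitfRWLnN -> prefix_len=11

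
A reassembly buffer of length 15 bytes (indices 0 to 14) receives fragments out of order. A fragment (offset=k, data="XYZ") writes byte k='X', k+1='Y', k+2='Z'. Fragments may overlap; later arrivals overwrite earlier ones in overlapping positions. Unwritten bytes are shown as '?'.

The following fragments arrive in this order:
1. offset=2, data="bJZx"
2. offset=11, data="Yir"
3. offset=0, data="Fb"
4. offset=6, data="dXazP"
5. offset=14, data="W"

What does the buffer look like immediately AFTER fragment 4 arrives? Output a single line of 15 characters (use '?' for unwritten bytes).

Answer: FbbJZxdXazPYir?

Derivation:
Fragment 1: offset=2 data="bJZx" -> buffer=??bJZx?????????
Fragment 2: offset=11 data="Yir" -> buffer=??bJZx?????Yir?
Fragment 3: offset=0 data="Fb" -> buffer=FbbJZx?????Yir?
Fragment 4: offset=6 data="dXazP" -> buffer=FbbJZxdXazPYir?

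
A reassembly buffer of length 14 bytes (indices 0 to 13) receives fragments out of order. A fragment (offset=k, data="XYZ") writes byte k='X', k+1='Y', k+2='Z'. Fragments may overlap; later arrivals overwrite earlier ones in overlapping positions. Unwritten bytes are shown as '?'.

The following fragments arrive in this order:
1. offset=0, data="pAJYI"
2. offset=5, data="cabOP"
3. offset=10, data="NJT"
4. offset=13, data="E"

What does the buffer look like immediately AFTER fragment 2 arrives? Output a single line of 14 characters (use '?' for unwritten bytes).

Fragment 1: offset=0 data="pAJYI" -> buffer=pAJYI?????????
Fragment 2: offset=5 data="cabOP" -> buffer=pAJYIcabOP????

Answer: pAJYIcabOP????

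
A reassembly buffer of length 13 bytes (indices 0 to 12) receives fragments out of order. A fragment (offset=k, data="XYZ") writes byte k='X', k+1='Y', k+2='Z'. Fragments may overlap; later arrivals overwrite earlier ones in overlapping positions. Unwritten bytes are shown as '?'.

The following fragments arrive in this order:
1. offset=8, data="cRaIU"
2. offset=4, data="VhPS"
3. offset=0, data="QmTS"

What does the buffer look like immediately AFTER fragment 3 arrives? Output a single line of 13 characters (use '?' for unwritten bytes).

Answer: QmTSVhPScRaIU

Derivation:
Fragment 1: offset=8 data="cRaIU" -> buffer=????????cRaIU
Fragment 2: offset=4 data="VhPS" -> buffer=????VhPScRaIU
Fragment 3: offset=0 data="QmTS" -> buffer=QmTSVhPScRaIU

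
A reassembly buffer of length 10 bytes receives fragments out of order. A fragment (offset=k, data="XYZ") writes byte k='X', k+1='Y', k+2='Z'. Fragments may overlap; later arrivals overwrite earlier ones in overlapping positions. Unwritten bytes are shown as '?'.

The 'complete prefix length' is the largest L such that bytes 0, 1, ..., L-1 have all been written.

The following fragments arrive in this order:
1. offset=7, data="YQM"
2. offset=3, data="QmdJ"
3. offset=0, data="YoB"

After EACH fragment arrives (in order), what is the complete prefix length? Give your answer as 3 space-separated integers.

Answer: 0 0 10

Derivation:
Fragment 1: offset=7 data="YQM" -> buffer=???????YQM -> prefix_len=0
Fragment 2: offset=3 data="QmdJ" -> buffer=???QmdJYQM -> prefix_len=0
Fragment 3: offset=0 data="YoB" -> buffer=YoBQmdJYQM -> prefix_len=10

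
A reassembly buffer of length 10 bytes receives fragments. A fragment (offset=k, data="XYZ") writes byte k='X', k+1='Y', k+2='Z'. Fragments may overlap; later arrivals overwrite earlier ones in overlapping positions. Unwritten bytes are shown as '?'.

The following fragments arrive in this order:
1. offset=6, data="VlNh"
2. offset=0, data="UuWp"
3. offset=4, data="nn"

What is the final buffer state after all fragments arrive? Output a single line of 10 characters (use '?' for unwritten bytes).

Answer: UuWpnnVlNh

Derivation:
Fragment 1: offset=6 data="VlNh" -> buffer=??????VlNh
Fragment 2: offset=0 data="UuWp" -> buffer=UuWp??VlNh
Fragment 3: offset=4 data="nn" -> buffer=UuWpnnVlNh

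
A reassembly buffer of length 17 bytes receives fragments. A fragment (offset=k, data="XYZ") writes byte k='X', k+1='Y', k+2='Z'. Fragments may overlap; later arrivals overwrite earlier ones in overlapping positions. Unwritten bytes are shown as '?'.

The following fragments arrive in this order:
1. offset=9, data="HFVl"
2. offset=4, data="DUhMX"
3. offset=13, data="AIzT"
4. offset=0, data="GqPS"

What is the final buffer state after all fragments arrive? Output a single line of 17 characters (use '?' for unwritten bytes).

Fragment 1: offset=9 data="HFVl" -> buffer=?????????HFVl????
Fragment 2: offset=4 data="DUhMX" -> buffer=????DUhMXHFVl????
Fragment 3: offset=13 data="AIzT" -> buffer=????DUhMXHFVlAIzT
Fragment 4: offset=0 data="GqPS" -> buffer=GqPSDUhMXHFVlAIzT

Answer: GqPSDUhMXHFVlAIzT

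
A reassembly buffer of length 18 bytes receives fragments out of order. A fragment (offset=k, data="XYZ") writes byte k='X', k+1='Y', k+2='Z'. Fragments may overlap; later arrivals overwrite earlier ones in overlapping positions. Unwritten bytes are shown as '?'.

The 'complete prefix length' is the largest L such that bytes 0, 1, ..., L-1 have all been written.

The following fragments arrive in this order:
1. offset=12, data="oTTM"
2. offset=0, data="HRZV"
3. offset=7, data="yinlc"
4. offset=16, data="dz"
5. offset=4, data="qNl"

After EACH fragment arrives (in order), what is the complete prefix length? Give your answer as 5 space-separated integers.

Fragment 1: offset=12 data="oTTM" -> buffer=????????????oTTM?? -> prefix_len=0
Fragment 2: offset=0 data="HRZV" -> buffer=HRZV????????oTTM?? -> prefix_len=4
Fragment 3: offset=7 data="yinlc" -> buffer=HRZV???yinlcoTTM?? -> prefix_len=4
Fragment 4: offset=16 data="dz" -> buffer=HRZV???yinlcoTTMdz -> prefix_len=4
Fragment 5: offset=4 data="qNl" -> buffer=HRZVqNlyinlcoTTMdz -> prefix_len=18

Answer: 0 4 4 4 18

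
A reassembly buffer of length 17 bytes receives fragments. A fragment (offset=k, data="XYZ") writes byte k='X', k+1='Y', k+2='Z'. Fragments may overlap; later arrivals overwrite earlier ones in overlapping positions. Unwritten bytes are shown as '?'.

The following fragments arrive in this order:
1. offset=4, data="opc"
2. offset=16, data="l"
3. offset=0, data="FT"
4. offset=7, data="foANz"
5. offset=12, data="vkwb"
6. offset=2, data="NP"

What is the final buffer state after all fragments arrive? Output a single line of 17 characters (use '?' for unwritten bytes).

Fragment 1: offset=4 data="opc" -> buffer=????opc??????????
Fragment 2: offset=16 data="l" -> buffer=????opc?????????l
Fragment 3: offset=0 data="FT" -> buffer=FT??opc?????????l
Fragment 4: offset=7 data="foANz" -> buffer=FT??opcfoANz????l
Fragment 5: offset=12 data="vkwb" -> buffer=FT??opcfoANzvkwbl
Fragment 6: offset=2 data="NP" -> buffer=FTNPopcfoANzvkwbl

Answer: FTNPopcfoANzvkwbl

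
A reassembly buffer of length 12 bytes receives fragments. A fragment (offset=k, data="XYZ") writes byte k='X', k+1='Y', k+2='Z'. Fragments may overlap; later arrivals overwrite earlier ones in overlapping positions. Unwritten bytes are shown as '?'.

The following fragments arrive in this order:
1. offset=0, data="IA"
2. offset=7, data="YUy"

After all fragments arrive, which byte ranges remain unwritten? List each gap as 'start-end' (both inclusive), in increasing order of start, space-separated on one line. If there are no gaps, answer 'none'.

Fragment 1: offset=0 len=2
Fragment 2: offset=7 len=3
Gaps: 2-6 10-11

Answer: 2-6 10-11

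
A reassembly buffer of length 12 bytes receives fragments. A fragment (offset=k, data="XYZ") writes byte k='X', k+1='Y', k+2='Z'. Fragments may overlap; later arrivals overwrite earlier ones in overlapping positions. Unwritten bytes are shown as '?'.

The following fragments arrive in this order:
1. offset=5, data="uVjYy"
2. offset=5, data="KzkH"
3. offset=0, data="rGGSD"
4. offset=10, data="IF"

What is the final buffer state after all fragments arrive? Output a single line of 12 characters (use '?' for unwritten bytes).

Fragment 1: offset=5 data="uVjYy" -> buffer=?????uVjYy??
Fragment 2: offset=5 data="KzkH" -> buffer=?????KzkHy??
Fragment 3: offset=0 data="rGGSD" -> buffer=rGGSDKzkHy??
Fragment 4: offset=10 data="IF" -> buffer=rGGSDKzkHyIF

Answer: rGGSDKzkHyIF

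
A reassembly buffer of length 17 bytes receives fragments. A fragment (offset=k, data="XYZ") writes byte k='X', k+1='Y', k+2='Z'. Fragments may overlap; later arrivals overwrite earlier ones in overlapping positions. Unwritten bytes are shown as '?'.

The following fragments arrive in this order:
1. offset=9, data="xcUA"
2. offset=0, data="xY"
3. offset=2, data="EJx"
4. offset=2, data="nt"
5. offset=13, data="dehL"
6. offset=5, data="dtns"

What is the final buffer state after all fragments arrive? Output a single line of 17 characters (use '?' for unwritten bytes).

Answer: xYntxdtnsxcUAdehL

Derivation:
Fragment 1: offset=9 data="xcUA" -> buffer=?????????xcUA????
Fragment 2: offset=0 data="xY" -> buffer=xY???????xcUA????
Fragment 3: offset=2 data="EJx" -> buffer=xYEJx????xcUA????
Fragment 4: offset=2 data="nt" -> buffer=xYntx????xcUA????
Fragment 5: offset=13 data="dehL" -> buffer=xYntx????xcUAdehL
Fragment 6: offset=5 data="dtns" -> buffer=xYntxdtnsxcUAdehL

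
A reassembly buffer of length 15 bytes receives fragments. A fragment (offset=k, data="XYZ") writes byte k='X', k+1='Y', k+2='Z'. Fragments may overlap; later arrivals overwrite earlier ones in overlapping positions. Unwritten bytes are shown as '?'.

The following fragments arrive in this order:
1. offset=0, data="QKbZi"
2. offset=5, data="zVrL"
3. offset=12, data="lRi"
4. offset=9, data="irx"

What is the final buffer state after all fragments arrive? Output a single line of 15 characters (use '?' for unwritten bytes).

Answer: QKbZizVrLirxlRi

Derivation:
Fragment 1: offset=0 data="QKbZi" -> buffer=QKbZi??????????
Fragment 2: offset=5 data="zVrL" -> buffer=QKbZizVrL??????
Fragment 3: offset=12 data="lRi" -> buffer=QKbZizVrL???lRi
Fragment 4: offset=9 data="irx" -> buffer=QKbZizVrLirxlRi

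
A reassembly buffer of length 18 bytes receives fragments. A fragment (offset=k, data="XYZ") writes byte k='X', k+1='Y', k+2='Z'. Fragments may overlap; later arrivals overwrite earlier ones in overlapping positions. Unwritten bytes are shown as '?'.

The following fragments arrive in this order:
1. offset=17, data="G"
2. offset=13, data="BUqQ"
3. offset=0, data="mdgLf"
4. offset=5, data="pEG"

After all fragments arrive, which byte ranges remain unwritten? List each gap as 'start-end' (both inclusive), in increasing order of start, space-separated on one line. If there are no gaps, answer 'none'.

Fragment 1: offset=17 len=1
Fragment 2: offset=13 len=4
Fragment 3: offset=0 len=5
Fragment 4: offset=5 len=3
Gaps: 8-12

Answer: 8-12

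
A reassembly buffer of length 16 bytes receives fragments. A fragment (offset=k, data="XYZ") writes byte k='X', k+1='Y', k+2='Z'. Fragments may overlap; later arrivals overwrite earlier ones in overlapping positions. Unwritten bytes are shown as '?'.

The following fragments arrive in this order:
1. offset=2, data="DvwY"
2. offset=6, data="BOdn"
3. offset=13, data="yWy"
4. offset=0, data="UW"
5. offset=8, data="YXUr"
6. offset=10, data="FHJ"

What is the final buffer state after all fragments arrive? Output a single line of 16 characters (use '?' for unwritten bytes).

Fragment 1: offset=2 data="DvwY" -> buffer=??DvwY??????????
Fragment 2: offset=6 data="BOdn" -> buffer=??DvwYBOdn??????
Fragment 3: offset=13 data="yWy" -> buffer=??DvwYBOdn???yWy
Fragment 4: offset=0 data="UW" -> buffer=UWDvwYBOdn???yWy
Fragment 5: offset=8 data="YXUr" -> buffer=UWDvwYBOYXUr?yWy
Fragment 6: offset=10 data="FHJ" -> buffer=UWDvwYBOYXFHJyWy

Answer: UWDvwYBOYXFHJyWy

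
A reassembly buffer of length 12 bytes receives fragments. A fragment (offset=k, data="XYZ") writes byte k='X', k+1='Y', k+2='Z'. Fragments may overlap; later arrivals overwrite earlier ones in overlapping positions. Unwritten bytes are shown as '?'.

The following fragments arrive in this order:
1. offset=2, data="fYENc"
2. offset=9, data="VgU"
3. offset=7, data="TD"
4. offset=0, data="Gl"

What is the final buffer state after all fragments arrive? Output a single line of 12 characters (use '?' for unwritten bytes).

Answer: GlfYENcTDVgU

Derivation:
Fragment 1: offset=2 data="fYENc" -> buffer=??fYENc?????
Fragment 2: offset=9 data="VgU" -> buffer=??fYENc??VgU
Fragment 3: offset=7 data="TD" -> buffer=??fYENcTDVgU
Fragment 4: offset=0 data="Gl" -> buffer=GlfYENcTDVgU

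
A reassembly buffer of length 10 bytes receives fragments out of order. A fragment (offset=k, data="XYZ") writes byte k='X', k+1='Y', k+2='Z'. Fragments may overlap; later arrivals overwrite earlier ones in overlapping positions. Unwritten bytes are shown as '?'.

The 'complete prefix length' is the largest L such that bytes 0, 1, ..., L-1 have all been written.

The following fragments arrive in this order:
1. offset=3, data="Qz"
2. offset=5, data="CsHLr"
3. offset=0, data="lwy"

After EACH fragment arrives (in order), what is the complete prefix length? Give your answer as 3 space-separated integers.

Fragment 1: offset=3 data="Qz" -> buffer=???Qz????? -> prefix_len=0
Fragment 2: offset=5 data="CsHLr" -> buffer=???QzCsHLr -> prefix_len=0
Fragment 3: offset=0 data="lwy" -> buffer=lwyQzCsHLr -> prefix_len=10

Answer: 0 0 10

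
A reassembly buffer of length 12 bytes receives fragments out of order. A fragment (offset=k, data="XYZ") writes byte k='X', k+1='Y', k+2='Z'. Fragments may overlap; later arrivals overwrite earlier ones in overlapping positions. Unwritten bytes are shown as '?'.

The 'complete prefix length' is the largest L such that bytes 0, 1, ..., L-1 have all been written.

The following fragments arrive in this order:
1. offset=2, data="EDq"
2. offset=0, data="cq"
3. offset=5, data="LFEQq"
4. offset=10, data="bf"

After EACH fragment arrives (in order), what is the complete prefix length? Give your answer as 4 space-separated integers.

Answer: 0 5 10 12

Derivation:
Fragment 1: offset=2 data="EDq" -> buffer=??EDq??????? -> prefix_len=0
Fragment 2: offset=0 data="cq" -> buffer=cqEDq??????? -> prefix_len=5
Fragment 3: offset=5 data="LFEQq" -> buffer=cqEDqLFEQq?? -> prefix_len=10
Fragment 4: offset=10 data="bf" -> buffer=cqEDqLFEQqbf -> prefix_len=12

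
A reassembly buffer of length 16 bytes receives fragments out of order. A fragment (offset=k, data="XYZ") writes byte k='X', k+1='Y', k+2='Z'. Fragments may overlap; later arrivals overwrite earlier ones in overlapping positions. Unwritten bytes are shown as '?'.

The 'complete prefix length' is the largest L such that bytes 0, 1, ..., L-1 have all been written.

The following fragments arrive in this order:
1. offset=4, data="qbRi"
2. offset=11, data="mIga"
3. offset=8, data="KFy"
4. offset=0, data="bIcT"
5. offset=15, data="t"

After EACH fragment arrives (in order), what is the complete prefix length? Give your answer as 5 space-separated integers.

Answer: 0 0 0 15 16

Derivation:
Fragment 1: offset=4 data="qbRi" -> buffer=????qbRi???????? -> prefix_len=0
Fragment 2: offset=11 data="mIga" -> buffer=????qbRi???mIga? -> prefix_len=0
Fragment 3: offset=8 data="KFy" -> buffer=????qbRiKFymIga? -> prefix_len=0
Fragment 4: offset=0 data="bIcT" -> buffer=bIcTqbRiKFymIga? -> prefix_len=15
Fragment 5: offset=15 data="t" -> buffer=bIcTqbRiKFymIgat -> prefix_len=16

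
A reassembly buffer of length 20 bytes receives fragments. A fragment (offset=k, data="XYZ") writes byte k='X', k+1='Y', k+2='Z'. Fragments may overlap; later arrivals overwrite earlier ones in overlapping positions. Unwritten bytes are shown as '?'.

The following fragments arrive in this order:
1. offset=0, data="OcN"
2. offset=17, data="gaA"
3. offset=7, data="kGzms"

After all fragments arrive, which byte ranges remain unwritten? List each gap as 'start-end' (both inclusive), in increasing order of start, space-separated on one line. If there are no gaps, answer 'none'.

Fragment 1: offset=0 len=3
Fragment 2: offset=17 len=3
Fragment 3: offset=7 len=5
Gaps: 3-6 12-16

Answer: 3-6 12-16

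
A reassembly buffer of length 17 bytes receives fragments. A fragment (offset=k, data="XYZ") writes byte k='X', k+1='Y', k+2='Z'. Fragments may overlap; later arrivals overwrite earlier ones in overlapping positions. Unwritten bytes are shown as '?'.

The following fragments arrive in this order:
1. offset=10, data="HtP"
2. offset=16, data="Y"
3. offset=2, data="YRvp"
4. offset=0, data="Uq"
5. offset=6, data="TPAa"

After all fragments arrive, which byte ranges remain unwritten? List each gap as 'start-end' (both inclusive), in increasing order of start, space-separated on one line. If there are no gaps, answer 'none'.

Fragment 1: offset=10 len=3
Fragment 2: offset=16 len=1
Fragment 3: offset=2 len=4
Fragment 4: offset=0 len=2
Fragment 5: offset=6 len=4
Gaps: 13-15

Answer: 13-15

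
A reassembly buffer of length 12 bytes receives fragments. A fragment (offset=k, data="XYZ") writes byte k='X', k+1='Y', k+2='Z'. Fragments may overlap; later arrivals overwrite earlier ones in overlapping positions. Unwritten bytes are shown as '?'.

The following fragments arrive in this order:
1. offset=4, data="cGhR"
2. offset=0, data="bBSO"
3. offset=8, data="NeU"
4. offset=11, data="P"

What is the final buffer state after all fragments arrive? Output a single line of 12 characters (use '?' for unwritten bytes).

Answer: bBSOcGhRNeUP

Derivation:
Fragment 1: offset=4 data="cGhR" -> buffer=????cGhR????
Fragment 2: offset=0 data="bBSO" -> buffer=bBSOcGhR????
Fragment 3: offset=8 data="NeU" -> buffer=bBSOcGhRNeU?
Fragment 4: offset=11 data="P" -> buffer=bBSOcGhRNeUP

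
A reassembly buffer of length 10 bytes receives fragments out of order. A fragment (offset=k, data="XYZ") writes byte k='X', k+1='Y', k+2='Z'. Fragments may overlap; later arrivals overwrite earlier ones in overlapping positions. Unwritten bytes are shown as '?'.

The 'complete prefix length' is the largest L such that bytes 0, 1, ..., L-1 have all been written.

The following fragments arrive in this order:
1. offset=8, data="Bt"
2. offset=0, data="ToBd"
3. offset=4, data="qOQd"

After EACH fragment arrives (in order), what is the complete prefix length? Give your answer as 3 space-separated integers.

Answer: 0 4 10

Derivation:
Fragment 1: offset=8 data="Bt" -> buffer=????????Bt -> prefix_len=0
Fragment 2: offset=0 data="ToBd" -> buffer=ToBd????Bt -> prefix_len=4
Fragment 3: offset=4 data="qOQd" -> buffer=ToBdqOQdBt -> prefix_len=10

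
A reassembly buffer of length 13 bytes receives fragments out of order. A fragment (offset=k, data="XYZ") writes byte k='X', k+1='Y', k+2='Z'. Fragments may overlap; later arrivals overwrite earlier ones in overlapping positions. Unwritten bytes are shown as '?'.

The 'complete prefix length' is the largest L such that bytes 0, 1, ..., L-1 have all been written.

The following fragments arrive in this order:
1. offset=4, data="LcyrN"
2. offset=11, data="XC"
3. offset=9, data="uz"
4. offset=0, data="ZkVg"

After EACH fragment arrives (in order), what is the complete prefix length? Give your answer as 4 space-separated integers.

Answer: 0 0 0 13

Derivation:
Fragment 1: offset=4 data="LcyrN" -> buffer=????LcyrN???? -> prefix_len=0
Fragment 2: offset=11 data="XC" -> buffer=????LcyrN??XC -> prefix_len=0
Fragment 3: offset=9 data="uz" -> buffer=????LcyrNuzXC -> prefix_len=0
Fragment 4: offset=0 data="ZkVg" -> buffer=ZkVgLcyrNuzXC -> prefix_len=13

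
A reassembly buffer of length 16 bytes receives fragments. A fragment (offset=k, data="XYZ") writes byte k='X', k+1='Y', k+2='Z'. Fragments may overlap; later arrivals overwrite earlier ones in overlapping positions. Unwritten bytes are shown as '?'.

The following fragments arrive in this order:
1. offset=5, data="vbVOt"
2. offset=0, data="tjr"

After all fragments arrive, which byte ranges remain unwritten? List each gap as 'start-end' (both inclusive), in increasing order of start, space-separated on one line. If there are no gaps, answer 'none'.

Answer: 3-4 10-15

Derivation:
Fragment 1: offset=5 len=5
Fragment 2: offset=0 len=3
Gaps: 3-4 10-15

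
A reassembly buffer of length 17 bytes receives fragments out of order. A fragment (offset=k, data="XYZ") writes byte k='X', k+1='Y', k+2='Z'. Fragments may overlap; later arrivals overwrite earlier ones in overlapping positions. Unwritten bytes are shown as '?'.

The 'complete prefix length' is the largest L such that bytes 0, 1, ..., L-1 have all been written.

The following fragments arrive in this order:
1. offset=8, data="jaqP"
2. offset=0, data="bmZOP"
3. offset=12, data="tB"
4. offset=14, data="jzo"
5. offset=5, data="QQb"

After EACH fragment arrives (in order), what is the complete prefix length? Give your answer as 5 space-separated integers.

Answer: 0 5 5 5 17

Derivation:
Fragment 1: offset=8 data="jaqP" -> buffer=????????jaqP????? -> prefix_len=0
Fragment 2: offset=0 data="bmZOP" -> buffer=bmZOP???jaqP????? -> prefix_len=5
Fragment 3: offset=12 data="tB" -> buffer=bmZOP???jaqPtB??? -> prefix_len=5
Fragment 4: offset=14 data="jzo" -> buffer=bmZOP???jaqPtBjzo -> prefix_len=5
Fragment 5: offset=5 data="QQb" -> buffer=bmZOPQQbjaqPtBjzo -> prefix_len=17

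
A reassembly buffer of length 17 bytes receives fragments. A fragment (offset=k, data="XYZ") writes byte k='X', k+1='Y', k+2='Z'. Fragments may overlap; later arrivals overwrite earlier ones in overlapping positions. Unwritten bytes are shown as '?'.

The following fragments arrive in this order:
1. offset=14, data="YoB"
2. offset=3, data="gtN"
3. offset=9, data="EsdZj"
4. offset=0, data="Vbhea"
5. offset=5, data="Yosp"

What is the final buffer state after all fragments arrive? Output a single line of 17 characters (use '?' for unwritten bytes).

Fragment 1: offset=14 data="YoB" -> buffer=??????????????YoB
Fragment 2: offset=3 data="gtN" -> buffer=???gtN????????YoB
Fragment 3: offset=9 data="EsdZj" -> buffer=???gtN???EsdZjYoB
Fragment 4: offset=0 data="Vbhea" -> buffer=VbheaN???EsdZjYoB
Fragment 5: offset=5 data="Yosp" -> buffer=VbheaYospEsdZjYoB

Answer: VbheaYospEsdZjYoB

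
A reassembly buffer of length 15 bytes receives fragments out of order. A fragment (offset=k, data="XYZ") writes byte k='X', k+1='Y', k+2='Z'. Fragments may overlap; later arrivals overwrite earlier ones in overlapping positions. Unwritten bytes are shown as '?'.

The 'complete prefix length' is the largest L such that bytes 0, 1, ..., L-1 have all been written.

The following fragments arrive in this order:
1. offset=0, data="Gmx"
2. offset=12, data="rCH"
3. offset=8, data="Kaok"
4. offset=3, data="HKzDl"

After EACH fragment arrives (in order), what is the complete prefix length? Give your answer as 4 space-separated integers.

Answer: 3 3 3 15

Derivation:
Fragment 1: offset=0 data="Gmx" -> buffer=Gmx???????????? -> prefix_len=3
Fragment 2: offset=12 data="rCH" -> buffer=Gmx?????????rCH -> prefix_len=3
Fragment 3: offset=8 data="Kaok" -> buffer=Gmx?????KaokrCH -> prefix_len=3
Fragment 4: offset=3 data="HKzDl" -> buffer=GmxHKzDlKaokrCH -> prefix_len=15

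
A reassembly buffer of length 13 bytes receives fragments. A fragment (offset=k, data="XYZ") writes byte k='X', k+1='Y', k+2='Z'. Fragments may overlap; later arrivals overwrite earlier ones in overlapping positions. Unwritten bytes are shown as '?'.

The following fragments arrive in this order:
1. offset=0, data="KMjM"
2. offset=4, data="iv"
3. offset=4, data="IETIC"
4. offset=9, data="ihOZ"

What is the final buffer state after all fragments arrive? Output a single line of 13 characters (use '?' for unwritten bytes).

Answer: KMjMIETICihOZ

Derivation:
Fragment 1: offset=0 data="KMjM" -> buffer=KMjM?????????
Fragment 2: offset=4 data="iv" -> buffer=KMjMiv???????
Fragment 3: offset=4 data="IETIC" -> buffer=KMjMIETIC????
Fragment 4: offset=9 data="ihOZ" -> buffer=KMjMIETICihOZ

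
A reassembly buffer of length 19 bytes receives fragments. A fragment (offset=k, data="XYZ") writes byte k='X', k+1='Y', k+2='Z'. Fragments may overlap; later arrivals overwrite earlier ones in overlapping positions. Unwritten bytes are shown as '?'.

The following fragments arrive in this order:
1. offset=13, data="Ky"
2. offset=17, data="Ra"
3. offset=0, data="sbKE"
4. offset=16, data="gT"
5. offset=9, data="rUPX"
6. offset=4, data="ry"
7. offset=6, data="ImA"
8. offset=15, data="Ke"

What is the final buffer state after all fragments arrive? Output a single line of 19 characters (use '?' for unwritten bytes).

Fragment 1: offset=13 data="Ky" -> buffer=?????????????Ky????
Fragment 2: offset=17 data="Ra" -> buffer=?????????????Ky??Ra
Fragment 3: offset=0 data="sbKE" -> buffer=sbKE?????????Ky??Ra
Fragment 4: offset=16 data="gT" -> buffer=sbKE?????????Ky?gTa
Fragment 5: offset=9 data="rUPX" -> buffer=sbKE?????rUPXKy?gTa
Fragment 6: offset=4 data="ry" -> buffer=sbKEry???rUPXKy?gTa
Fragment 7: offset=6 data="ImA" -> buffer=sbKEryImArUPXKy?gTa
Fragment 8: offset=15 data="Ke" -> buffer=sbKEryImArUPXKyKeTa

Answer: sbKEryImArUPXKyKeTa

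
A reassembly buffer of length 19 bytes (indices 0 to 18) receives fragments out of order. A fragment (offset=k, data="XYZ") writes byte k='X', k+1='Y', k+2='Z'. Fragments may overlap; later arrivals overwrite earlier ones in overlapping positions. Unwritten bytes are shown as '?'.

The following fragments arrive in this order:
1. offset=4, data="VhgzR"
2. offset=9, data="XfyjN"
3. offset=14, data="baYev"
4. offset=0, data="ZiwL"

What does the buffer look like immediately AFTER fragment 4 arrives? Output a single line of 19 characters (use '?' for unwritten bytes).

Answer: ZiwLVhgzRXfyjNbaYev

Derivation:
Fragment 1: offset=4 data="VhgzR" -> buffer=????VhgzR??????????
Fragment 2: offset=9 data="XfyjN" -> buffer=????VhgzRXfyjN?????
Fragment 3: offset=14 data="baYev" -> buffer=????VhgzRXfyjNbaYev
Fragment 4: offset=0 data="ZiwL" -> buffer=ZiwLVhgzRXfyjNbaYev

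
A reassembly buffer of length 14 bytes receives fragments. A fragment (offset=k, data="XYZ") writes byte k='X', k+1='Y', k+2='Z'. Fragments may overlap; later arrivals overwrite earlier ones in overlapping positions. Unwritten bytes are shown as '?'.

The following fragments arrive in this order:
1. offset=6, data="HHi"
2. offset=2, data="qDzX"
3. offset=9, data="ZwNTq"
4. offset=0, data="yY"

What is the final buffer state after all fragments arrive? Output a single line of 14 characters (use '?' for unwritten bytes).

Answer: yYqDzXHHiZwNTq

Derivation:
Fragment 1: offset=6 data="HHi" -> buffer=??????HHi?????
Fragment 2: offset=2 data="qDzX" -> buffer=??qDzXHHi?????
Fragment 3: offset=9 data="ZwNTq" -> buffer=??qDzXHHiZwNTq
Fragment 4: offset=0 data="yY" -> buffer=yYqDzXHHiZwNTq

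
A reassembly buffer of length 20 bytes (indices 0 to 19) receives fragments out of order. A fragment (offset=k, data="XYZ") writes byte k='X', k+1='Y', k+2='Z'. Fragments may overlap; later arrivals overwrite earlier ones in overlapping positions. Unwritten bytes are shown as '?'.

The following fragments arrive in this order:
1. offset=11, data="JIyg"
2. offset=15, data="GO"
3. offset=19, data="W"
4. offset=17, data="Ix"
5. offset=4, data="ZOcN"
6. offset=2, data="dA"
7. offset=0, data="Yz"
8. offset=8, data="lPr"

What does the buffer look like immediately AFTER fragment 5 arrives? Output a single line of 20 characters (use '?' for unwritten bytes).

Answer: ????ZOcN???JIygGOIxW

Derivation:
Fragment 1: offset=11 data="JIyg" -> buffer=???????????JIyg?????
Fragment 2: offset=15 data="GO" -> buffer=???????????JIygGO???
Fragment 3: offset=19 data="W" -> buffer=???????????JIygGO??W
Fragment 4: offset=17 data="Ix" -> buffer=???????????JIygGOIxW
Fragment 5: offset=4 data="ZOcN" -> buffer=????ZOcN???JIygGOIxW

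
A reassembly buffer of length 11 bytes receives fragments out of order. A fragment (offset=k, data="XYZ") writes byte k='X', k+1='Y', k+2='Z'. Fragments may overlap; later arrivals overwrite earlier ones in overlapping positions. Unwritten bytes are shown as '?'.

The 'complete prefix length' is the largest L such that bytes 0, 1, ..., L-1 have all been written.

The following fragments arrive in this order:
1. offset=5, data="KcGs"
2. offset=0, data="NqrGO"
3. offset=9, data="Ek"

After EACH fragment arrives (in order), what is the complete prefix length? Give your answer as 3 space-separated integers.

Answer: 0 9 11

Derivation:
Fragment 1: offset=5 data="KcGs" -> buffer=?????KcGs?? -> prefix_len=0
Fragment 2: offset=0 data="NqrGO" -> buffer=NqrGOKcGs?? -> prefix_len=9
Fragment 3: offset=9 data="Ek" -> buffer=NqrGOKcGsEk -> prefix_len=11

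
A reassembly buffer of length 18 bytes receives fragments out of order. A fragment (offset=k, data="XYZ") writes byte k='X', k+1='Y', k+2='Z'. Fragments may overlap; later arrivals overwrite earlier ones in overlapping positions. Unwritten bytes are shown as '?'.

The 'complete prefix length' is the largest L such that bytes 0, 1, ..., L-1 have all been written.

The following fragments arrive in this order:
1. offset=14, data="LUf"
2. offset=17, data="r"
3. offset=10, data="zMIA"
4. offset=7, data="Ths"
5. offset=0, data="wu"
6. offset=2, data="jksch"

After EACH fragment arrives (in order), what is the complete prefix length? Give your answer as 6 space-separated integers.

Answer: 0 0 0 0 2 18

Derivation:
Fragment 1: offset=14 data="LUf" -> buffer=??????????????LUf? -> prefix_len=0
Fragment 2: offset=17 data="r" -> buffer=??????????????LUfr -> prefix_len=0
Fragment 3: offset=10 data="zMIA" -> buffer=??????????zMIALUfr -> prefix_len=0
Fragment 4: offset=7 data="Ths" -> buffer=???????ThszMIALUfr -> prefix_len=0
Fragment 5: offset=0 data="wu" -> buffer=wu?????ThszMIALUfr -> prefix_len=2
Fragment 6: offset=2 data="jksch" -> buffer=wujkschThszMIALUfr -> prefix_len=18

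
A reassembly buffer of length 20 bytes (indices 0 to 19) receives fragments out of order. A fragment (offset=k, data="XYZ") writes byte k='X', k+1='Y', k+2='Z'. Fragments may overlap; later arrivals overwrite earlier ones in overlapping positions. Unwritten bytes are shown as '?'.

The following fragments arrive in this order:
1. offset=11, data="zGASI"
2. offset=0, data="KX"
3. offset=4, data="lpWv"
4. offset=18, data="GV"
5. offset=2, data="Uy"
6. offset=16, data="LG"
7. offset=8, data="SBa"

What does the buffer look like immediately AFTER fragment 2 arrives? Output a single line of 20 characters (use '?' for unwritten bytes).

Fragment 1: offset=11 data="zGASI" -> buffer=???????????zGASI????
Fragment 2: offset=0 data="KX" -> buffer=KX?????????zGASI????

Answer: KX?????????zGASI????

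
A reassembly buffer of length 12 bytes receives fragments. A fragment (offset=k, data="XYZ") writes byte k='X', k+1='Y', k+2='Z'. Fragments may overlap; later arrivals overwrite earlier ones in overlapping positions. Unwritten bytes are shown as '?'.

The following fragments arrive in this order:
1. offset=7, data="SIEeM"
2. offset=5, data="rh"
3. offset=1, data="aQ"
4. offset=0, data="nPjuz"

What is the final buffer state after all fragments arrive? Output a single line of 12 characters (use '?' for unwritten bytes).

Fragment 1: offset=7 data="SIEeM" -> buffer=???????SIEeM
Fragment 2: offset=5 data="rh" -> buffer=?????rhSIEeM
Fragment 3: offset=1 data="aQ" -> buffer=?aQ??rhSIEeM
Fragment 4: offset=0 data="nPjuz" -> buffer=nPjuzrhSIEeM

Answer: nPjuzrhSIEeM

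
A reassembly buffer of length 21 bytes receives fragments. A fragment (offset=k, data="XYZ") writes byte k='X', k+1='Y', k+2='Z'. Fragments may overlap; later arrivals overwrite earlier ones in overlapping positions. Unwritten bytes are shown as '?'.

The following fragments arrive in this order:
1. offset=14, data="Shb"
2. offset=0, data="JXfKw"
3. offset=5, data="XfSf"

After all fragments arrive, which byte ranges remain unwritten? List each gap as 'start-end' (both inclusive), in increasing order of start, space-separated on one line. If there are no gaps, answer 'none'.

Answer: 9-13 17-20

Derivation:
Fragment 1: offset=14 len=3
Fragment 2: offset=0 len=5
Fragment 3: offset=5 len=4
Gaps: 9-13 17-20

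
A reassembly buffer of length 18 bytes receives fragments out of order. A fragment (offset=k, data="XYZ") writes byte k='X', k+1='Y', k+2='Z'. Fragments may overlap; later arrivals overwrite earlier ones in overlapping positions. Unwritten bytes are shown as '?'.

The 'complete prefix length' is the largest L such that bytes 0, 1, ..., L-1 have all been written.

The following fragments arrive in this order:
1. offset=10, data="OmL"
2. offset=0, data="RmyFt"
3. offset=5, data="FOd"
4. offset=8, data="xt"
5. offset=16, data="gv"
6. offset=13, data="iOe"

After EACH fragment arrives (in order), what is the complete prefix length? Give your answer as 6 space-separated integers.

Fragment 1: offset=10 data="OmL" -> buffer=??????????OmL????? -> prefix_len=0
Fragment 2: offset=0 data="RmyFt" -> buffer=RmyFt?????OmL????? -> prefix_len=5
Fragment 3: offset=5 data="FOd" -> buffer=RmyFtFOd??OmL????? -> prefix_len=8
Fragment 4: offset=8 data="xt" -> buffer=RmyFtFOdxtOmL????? -> prefix_len=13
Fragment 5: offset=16 data="gv" -> buffer=RmyFtFOdxtOmL???gv -> prefix_len=13
Fragment 6: offset=13 data="iOe" -> buffer=RmyFtFOdxtOmLiOegv -> prefix_len=18

Answer: 0 5 8 13 13 18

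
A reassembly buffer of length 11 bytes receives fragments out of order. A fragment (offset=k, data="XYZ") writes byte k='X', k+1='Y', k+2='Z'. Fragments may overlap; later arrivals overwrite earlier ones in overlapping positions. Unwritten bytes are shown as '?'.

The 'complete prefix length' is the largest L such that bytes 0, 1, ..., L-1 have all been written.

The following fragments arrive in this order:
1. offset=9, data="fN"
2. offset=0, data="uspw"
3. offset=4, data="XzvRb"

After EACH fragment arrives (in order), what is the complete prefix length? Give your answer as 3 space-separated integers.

Answer: 0 4 11

Derivation:
Fragment 1: offset=9 data="fN" -> buffer=?????????fN -> prefix_len=0
Fragment 2: offset=0 data="uspw" -> buffer=uspw?????fN -> prefix_len=4
Fragment 3: offset=4 data="XzvRb" -> buffer=uspwXzvRbfN -> prefix_len=11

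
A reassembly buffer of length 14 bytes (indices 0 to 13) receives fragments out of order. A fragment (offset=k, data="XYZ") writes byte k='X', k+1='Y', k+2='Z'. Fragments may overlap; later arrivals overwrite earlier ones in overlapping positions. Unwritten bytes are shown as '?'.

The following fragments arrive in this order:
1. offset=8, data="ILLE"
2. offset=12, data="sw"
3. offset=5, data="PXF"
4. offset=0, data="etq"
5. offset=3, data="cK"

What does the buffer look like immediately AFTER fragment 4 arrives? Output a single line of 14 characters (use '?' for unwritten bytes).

Fragment 1: offset=8 data="ILLE" -> buffer=????????ILLE??
Fragment 2: offset=12 data="sw" -> buffer=????????ILLEsw
Fragment 3: offset=5 data="PXF" -> buffer=?????PXFILLEsw
Fragment 4: offset=0 data="etq" -> buffer=etq??PXFILLEsw

Answer: etq??PXFILLEsw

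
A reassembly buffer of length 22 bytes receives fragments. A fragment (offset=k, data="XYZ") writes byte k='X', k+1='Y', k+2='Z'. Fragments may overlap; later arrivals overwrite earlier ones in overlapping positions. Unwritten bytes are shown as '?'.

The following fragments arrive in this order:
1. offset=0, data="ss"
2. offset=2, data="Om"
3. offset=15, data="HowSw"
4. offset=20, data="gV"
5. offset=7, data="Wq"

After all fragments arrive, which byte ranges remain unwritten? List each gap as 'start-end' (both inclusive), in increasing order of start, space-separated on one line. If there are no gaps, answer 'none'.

Answer: 4-6 9-14

Derivation:
Fragment 1: offset=0 len=2
Fragment 2: offset=2 len=2
Fragment 3: offset=15 len=5
Fragment 4: offset=20 len=2
Fragment 5: offset=7 len=2
Gaps: 4-6 9-14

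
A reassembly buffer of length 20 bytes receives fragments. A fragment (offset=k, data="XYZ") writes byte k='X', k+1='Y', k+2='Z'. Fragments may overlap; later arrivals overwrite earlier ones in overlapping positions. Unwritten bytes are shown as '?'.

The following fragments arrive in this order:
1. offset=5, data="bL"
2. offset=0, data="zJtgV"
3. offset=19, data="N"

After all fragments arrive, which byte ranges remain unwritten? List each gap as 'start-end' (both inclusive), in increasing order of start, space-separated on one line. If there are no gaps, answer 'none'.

Fragment 1: offset=5 len=2
Fragment 2: offset=0 len=5
Fragment 3: offset=19 len=1
Gaps: 7-18

Answer: 7-18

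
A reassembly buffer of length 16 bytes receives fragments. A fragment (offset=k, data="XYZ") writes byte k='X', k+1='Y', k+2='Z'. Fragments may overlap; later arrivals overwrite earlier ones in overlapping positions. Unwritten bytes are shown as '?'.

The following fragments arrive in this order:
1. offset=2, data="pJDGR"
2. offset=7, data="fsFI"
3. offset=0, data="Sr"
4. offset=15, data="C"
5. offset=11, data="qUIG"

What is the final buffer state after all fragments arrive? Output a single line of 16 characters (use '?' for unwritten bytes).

Answer: SrpJDGRfsFIqUIGC

Derivation:
Fragment 1: offset=2 data="pJDGR" -> buffer=??pJDGR?????????
Fragment 2: offset=7 data="fsFI" -> buffer=??pJDGRfsFI?????
Fragment 3: offset=0 data="Sr" -> buffer=SrpJDGRfsFI?????
Fragment 4: offset=15 data="C" -> buffer=SrpJDGRfsFI????C
Fragment 5: offset=11 data="qUIG" -> buffer=SrpJDGRfsFIqUIGC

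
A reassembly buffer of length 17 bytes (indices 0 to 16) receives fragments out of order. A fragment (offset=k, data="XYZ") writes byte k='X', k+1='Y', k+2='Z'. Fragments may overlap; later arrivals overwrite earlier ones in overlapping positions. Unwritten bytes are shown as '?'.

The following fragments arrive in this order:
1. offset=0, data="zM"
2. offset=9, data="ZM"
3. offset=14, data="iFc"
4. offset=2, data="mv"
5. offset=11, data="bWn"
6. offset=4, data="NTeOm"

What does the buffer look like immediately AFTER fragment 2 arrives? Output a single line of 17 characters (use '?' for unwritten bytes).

Answer: zM???????ZM??????

Derivation:
Fragment 1: offset=0 data="zM" -> buffer=zM???????????????
Fragment 2: offset=9 data="ZM" -> buffer=zM???????ZM??????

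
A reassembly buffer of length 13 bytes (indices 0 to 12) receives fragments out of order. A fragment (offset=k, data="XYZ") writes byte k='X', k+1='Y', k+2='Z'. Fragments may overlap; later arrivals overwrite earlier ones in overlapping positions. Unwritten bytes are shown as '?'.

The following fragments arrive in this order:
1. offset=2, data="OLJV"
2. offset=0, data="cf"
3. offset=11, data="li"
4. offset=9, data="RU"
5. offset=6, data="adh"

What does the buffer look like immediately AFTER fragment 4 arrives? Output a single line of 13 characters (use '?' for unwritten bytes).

Fragment 1: offset=2 data="OLJV" -> buffer=??OLJV???????
Fragment 2: offset=0 data="cf" -> buffer=cfOLJV???????
Fragment 3: offset=11 data="li" -> buffer=cfOLJV?????li
Fragment 4: offset=9 data="RU" -> buffer=cfOLJV???RUli

Answer: cfOLJV???RUli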